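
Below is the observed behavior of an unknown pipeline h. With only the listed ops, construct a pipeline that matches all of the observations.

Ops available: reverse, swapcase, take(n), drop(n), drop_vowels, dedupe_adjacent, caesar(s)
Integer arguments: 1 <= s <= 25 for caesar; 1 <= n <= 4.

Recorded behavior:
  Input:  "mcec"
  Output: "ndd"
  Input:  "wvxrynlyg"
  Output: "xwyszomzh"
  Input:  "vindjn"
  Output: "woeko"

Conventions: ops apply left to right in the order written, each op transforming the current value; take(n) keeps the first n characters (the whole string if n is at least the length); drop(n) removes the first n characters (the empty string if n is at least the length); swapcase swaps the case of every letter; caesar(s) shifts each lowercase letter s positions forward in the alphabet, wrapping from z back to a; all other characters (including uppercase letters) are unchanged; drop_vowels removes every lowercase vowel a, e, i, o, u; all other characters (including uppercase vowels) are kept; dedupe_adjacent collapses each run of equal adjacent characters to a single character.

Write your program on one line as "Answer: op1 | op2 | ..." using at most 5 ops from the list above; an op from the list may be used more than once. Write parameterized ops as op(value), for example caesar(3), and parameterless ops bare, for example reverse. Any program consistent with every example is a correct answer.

drop_vowels | reverse | caesar(1) | reverse

Check, running the answer program on each example:
  "mcec" -> "mcc" -> "ccm" -> "ddn" -> "ndd"
  "wvxrynlyg" -> "wvxrynlyg" -> "gylnyrxvw" -> "hzmozsywx" -> "xwyszomzh"
  "vindjn" -> "vndjn" -> "njdnv" -> "okeow" -> "woeko"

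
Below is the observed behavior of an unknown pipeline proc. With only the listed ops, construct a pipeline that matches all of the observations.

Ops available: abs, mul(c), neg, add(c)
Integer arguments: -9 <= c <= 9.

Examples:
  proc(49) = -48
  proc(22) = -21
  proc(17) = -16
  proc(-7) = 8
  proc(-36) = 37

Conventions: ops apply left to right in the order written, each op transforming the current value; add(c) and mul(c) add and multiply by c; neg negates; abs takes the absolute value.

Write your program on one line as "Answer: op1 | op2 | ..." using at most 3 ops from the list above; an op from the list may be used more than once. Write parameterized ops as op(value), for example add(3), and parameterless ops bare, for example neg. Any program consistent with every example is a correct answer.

add(-1) | neg

Check, running the answer program on each example:
  49 -> 48 -> -48
  22 -> 21 -> -21
  17 -> 16 -> -16
  -7 -> -8 -> 8
  -36 -> -37 -> 37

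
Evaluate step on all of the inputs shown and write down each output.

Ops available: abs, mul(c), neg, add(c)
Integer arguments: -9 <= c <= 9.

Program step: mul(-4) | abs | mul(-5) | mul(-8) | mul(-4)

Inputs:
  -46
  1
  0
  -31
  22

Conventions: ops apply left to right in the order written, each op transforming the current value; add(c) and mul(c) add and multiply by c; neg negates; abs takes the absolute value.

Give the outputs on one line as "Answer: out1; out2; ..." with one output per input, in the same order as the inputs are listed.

Execution, op by op:
  -46 -> 184 -> 184 -> -920 -> 7360 -> -29440
  1 -> -4 -> 4 -> -20 -> 160 -> -640
  0 -> 0 -> 0 -> 0 -> 0 -> 0
  -31 -> 124 -> 124 -> -620 -> 4960 -> -19840
  22 -> -88 -> 88 -> -440 -> 3520 -> -14080

-29440; -640; 0; -19840; -14080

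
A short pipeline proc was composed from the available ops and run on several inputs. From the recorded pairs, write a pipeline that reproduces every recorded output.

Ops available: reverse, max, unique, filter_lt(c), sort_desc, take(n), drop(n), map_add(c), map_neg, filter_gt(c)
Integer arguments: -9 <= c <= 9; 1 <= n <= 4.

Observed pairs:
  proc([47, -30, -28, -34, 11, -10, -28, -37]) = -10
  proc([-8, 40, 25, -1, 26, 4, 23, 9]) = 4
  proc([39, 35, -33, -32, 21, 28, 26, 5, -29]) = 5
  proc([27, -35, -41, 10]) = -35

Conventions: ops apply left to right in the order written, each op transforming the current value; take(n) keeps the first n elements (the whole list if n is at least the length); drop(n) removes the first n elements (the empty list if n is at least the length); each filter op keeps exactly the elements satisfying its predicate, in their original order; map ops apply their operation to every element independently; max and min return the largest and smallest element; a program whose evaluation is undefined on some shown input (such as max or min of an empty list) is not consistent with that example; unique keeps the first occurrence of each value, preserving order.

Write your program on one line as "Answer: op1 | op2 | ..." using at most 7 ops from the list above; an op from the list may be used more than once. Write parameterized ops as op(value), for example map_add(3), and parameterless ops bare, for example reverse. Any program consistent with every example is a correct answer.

unique | filter_lt(7) | map_neg | reverse | map_neg | max

Check, running the answer program on each example:
  [47, -30, -28, -34, 11, -10, -28, -37] -> [47, -30, -28, -34, 11, -10, -37] -> [-30, -28, -34, -10, -37] -> [30, 28, 34, 10, 37] -> [37, 10, 34, 28, 30] -> [-37, -10, -34, -28, -30] -> -10
  [-8, 40, 25, -1, 26, 4, 23, 9] -> [-8, 40, 25, -1, 26, 4, 23, 9] -> [-8, -1, 4] -> [8, 1, -4] -> [-4, 1, 8] -> [4, -1, -8] -> 4
  [39, 35, -33, -32, 21, 28, 26, 5, -29] -> [39, 35, -33, -32, 21, 28, 26, 5, -29] -> [-33, -32, 5, -29] -> [33, 32, -5, 29] -> [29, -5, 32, 33] -> [-29, 5, -32, -33] -> 5
  [27, -35, -41, 10] -> [27, -35, -41, 10] -> [-35, -41] -> [35, 41] -> [41, 35] -> [-41, -35] -> -35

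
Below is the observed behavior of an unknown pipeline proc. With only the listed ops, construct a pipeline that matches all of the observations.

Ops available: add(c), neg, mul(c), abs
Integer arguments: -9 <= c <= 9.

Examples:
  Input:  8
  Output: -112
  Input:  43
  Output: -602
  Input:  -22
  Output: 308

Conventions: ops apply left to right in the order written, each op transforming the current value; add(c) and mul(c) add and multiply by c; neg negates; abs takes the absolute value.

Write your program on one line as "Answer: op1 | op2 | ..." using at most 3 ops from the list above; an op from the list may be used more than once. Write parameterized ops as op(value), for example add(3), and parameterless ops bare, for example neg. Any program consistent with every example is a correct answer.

neg | mul(7) | mul(2)

Check, running the answer program on each example:
  8 -> -8 -> -56 -> -112
  43 -> -43 -> -301 -> -602
  -22 -> 22 -> 154 -> 308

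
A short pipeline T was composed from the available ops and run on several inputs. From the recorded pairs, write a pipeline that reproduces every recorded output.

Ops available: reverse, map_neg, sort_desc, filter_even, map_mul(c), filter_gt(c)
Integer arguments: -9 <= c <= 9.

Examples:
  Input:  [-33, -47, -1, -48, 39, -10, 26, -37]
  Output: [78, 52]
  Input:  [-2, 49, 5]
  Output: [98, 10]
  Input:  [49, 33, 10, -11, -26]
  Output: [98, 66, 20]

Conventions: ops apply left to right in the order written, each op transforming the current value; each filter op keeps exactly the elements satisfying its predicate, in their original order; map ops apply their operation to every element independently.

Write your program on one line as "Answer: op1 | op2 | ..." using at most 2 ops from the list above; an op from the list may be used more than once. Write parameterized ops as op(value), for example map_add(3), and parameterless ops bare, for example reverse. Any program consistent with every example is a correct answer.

map_mul(2) | filter_gt(3)

Check, running the answer program on each example:
  [-33, -47, -1, -48, 39, -10, 26, -37] -> [-66, -94, -2, -96, 78, -20, 52, -74] -> [78, 52]
  [-2, 49, 5] -> [-4, 98, 10] -> [98, 10]
  [49, 33, 10, -11, -26] -> [98, 66, 20, -22, -52] -> [98, 66, 20]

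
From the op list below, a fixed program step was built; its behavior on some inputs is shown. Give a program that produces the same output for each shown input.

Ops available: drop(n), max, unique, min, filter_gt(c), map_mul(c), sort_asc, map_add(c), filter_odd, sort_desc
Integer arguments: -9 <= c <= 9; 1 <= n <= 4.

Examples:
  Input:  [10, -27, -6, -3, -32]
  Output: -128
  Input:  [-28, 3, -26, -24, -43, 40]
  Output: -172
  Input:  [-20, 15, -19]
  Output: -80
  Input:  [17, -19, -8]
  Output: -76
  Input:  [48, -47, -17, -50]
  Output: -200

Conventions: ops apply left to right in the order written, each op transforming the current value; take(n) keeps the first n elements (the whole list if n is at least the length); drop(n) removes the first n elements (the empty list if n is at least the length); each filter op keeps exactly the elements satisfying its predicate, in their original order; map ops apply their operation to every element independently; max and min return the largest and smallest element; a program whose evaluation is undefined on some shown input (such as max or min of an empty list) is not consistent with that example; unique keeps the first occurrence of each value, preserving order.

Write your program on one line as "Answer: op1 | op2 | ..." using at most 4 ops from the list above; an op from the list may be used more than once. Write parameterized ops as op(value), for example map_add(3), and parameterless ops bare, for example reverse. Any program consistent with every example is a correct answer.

map_mul(4) | sort_asc | min

Check, running the answer program on each example:
  [10, -27, -6, -3, -32] -> [40, -108, -24, -12, -128] -> [-128, -108, -24, -12, 40] -> -128
  [-28, 3, -26, -24, -43, 40] -> [-112, 12, -104, -96, -172, 160] -> [-172, -112, -104, -96, 12, 160] -> -172
  [-20, 15, -19] -> [-80, 60, -76] -> [-80, -76, 60] -> -80
  [17, -19, -8] -> [68, -76, -32] -> [-76, -32, 68] -> -76
  [48, -47, -17, -50] -> [192, -188, -68, -200] -> [-200, -188, -68, 192] -> -200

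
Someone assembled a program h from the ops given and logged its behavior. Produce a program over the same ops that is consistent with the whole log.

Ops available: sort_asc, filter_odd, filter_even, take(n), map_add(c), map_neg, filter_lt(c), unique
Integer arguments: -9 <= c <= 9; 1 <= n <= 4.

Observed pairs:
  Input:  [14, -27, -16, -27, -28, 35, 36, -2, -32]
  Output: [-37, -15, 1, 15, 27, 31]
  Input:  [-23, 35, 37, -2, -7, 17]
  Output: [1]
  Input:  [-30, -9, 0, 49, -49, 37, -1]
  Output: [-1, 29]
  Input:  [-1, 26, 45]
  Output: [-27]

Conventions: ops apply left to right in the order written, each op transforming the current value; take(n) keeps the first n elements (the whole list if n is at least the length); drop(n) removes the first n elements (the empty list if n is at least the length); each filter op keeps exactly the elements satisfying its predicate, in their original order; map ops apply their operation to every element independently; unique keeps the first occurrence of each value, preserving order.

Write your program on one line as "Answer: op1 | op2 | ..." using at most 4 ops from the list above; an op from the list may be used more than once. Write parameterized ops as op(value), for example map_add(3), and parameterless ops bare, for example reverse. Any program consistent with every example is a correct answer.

filter_even | map_neg | sort_asc | map_add(-1)

Check, running the answer program on each example:
  [14, -27, -16, -27, -28, 35, 36, -2, -32] -> [14, -16, -28, 36, -2, -32] -> [-14, 16, 28, -36, 2, 32] -> [-36, -14, 2, 16, 28, 32] -> [-37, -15, 1, 15, 27, 31]
  [-23, 35, 37, -2, -7, 17] -> [-2] -> [2] -> [2] -> [1]
  [-30, -9, 0, 49, -49, 37, -1] -> [-30, 0] -> [30, 0] -> [0, 30] -> [-1, 29]
  [-1, 26, 45] -> [26] -> [-26] -> [-26] -> [-27]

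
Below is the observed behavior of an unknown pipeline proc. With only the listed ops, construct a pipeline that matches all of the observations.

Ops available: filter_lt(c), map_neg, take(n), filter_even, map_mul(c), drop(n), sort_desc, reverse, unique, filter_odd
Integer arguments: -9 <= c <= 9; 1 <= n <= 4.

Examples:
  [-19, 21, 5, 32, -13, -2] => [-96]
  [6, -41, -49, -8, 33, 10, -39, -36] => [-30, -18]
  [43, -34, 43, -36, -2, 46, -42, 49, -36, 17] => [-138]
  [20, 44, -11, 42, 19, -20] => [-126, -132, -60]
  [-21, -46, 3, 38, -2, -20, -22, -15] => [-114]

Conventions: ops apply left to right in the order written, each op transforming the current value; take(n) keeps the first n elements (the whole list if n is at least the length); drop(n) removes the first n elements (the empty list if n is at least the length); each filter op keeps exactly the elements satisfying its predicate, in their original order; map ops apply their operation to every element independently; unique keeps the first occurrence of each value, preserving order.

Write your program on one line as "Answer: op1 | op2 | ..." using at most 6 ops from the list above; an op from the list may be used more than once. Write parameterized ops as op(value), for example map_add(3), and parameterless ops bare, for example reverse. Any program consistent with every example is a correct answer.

reverse | map_neg | filter_lt(-1) | map_mul(-3) | map_neg | filter_even

Check, running the answer program on each example:
  [-19, 21, 5, 32, -13, -2] -> [-2, -13, 32, 5, 21, -19] -> [2, 13, -32, -5, -21, 19] -> [-32, -5, -21] -> [96, 15, 63] -> [-96, -15, -63] -> [-96]
  [6, -41, -49, -8, 33, 10, -39, -36] -> [-36, -39, 10, 33, -8, -49, -41, 6] -> [36, 39, -10, -33, 8, 49, 41, -6] -> [-10, -33, -6] -> [30, 99, 18] -> [-30, -99, -18] -> [-30, -18]
  [43, -34, 43, -36, -2, 46, -42, 49, -36, 17] -> [17, -36, 49, -42, 46, -2, -36, 43, -34, 43] -> [-17, 36, -49, 42, -46, 2, 36, -43, 34, -43] -> [-17, -49, -46, -43, -43] -> [51, 147, 138, 129, 129] -> [-51, -147, -138, -129, -129] -> [-138]
  [20, 44, -11, 42, 19, -20] -> [-20, 19, 42, -11, 44, 20] -> [20, -19, -42, 11, -44, -20] -> [-19, -42, -44, -20] -> [57, 126, 132, 60] -> [-57, -126, -132, -60] -> [-126, -132, -60]
  [-21, -46, 3, 38, -2, -20, -22, -15] -> [-15, -22, -20, -2, 38, 3, -46, -21] -> [15, 22, 20, 2, -38, -3, 46, 21] -> [-38, -3] -> [114, 9] -> [-114, -9] -> [-114]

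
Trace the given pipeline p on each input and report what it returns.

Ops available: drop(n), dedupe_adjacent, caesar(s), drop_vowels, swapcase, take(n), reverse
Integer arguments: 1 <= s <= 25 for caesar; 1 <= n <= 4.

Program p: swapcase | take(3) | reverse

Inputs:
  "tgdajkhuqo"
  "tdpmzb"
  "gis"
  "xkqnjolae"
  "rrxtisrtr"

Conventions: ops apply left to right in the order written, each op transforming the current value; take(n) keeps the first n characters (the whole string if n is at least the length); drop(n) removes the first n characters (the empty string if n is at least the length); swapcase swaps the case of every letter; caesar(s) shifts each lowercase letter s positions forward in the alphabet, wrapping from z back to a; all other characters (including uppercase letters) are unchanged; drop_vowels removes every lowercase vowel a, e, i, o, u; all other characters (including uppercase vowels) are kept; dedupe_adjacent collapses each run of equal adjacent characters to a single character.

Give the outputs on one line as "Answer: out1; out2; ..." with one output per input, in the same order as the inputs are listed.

Execution, op by op:
  "tgdajkhuqo" -> "TGDAJKHUQO" -> "TGD" -> "DGT"
  "tdpmzb" -> "TDPMZB" -> "TDP" -> "PDT"
  "gis" -> "GIS" -> "GIS" -> "SIG"
  "xkqnjolae" -> "XKQNJOLAE" -> "XKQ" -> "QKX"
  "rrxtisrtr" -> "RRXTISRTR" -> "RRX" -> "XRR"

"DGT"; "PDT"; "SIG"; "QKX"; "XRR"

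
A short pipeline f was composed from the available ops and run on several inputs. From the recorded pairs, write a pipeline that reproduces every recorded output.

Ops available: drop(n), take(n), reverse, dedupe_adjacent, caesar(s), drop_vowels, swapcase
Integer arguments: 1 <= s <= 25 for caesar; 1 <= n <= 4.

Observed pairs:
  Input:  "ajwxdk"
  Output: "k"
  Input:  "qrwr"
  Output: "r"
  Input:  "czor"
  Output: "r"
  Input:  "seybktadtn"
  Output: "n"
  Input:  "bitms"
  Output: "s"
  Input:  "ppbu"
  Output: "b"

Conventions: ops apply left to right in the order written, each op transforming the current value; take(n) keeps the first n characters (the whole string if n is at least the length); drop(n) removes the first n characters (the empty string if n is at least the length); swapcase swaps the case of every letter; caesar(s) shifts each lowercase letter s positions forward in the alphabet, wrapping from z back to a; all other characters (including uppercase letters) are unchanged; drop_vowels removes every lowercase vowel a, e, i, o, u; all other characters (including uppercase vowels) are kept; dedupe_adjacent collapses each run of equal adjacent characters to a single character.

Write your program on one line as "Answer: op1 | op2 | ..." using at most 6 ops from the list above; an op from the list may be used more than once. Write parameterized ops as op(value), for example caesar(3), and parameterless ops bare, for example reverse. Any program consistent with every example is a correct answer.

swapcase | reverse | dedupe_adjacent | swapcase | drop_vowels | take(1)

Check, running the answer program on each example:
  "ajwxdk" -> "AJWXDK" -> "KDXWJA" -> "KDXWJA" -> "kdxwja" -> "kdxwj" -> "k"
  "qrwr" -> "QRWR" -> "RWRQ" -> "RWRQ" -> "rwrq" -> "rwrq" -> "r"
  "czor" -> "CZOR" -> "ROZC" -> "ROZC" -> "rozc" -> "rzc" -> "r"
  "seybktadtn" -> "SEYBKTADTN" -> "NTDATKBYES" -> "NTDATKBYES" -> "ntdatkbyes" -> "ntdtkbys" -> "n"
  "bitms" -> "BITMS" -> "SMTIB" -> "SMTIB" -> "smtib" -> "smtb" -> "s"
  "ppbu" -> "PPBU" -> "UBPP" -> "UBP" -> "ubp" -> "bp" -> "b"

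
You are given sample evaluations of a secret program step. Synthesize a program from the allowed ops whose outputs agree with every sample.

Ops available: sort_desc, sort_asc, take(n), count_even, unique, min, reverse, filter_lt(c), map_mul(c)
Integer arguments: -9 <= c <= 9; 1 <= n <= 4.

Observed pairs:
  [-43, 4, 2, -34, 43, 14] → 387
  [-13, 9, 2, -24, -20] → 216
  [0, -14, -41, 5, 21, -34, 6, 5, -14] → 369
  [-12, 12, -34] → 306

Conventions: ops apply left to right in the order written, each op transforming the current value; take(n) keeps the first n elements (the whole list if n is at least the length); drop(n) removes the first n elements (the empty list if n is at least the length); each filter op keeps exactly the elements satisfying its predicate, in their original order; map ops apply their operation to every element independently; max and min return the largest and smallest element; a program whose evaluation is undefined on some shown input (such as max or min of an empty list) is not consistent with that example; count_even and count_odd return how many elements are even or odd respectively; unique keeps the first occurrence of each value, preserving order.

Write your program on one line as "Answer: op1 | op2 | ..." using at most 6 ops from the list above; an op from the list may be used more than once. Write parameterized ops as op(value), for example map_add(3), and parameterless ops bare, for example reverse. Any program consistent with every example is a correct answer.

sort_desc | map_mul(-9) | sort_desc | take(1) | min

Check, running the answer program on each example:
  [-43, 4, 2, -34, 43, 14] -> [43, 14, 4, 2, -34, -43] -> [-387, -126, -36, -18, 306, 387] -> [387, 306, -18, -36, -126, -387] -> [387] -> 387
  [-13, 9, 2, -24, -20] -> [9, 2, -13, -20, -24] -> [-81, -18, 117, 180, 216] -> [216, 180, 117, -18, -81] -> [216] -> 216
  [0, -14, -41, 5, 21, -34, 6, 5, -14] -> [21, 6, 5, 5, 0, -14, -14, -34, -41] -> [-189, -54, -45, -45, 0, 126, 126, 306, 369] -> [369, 306, 126, 126, 0, -45, -45, -54, -189] -> [369] -> 369
  [-12, 12, -34] -> [12, -12, -34] -> [-108, 108, 306] -> [306, 108, -108] -> [306] -> 306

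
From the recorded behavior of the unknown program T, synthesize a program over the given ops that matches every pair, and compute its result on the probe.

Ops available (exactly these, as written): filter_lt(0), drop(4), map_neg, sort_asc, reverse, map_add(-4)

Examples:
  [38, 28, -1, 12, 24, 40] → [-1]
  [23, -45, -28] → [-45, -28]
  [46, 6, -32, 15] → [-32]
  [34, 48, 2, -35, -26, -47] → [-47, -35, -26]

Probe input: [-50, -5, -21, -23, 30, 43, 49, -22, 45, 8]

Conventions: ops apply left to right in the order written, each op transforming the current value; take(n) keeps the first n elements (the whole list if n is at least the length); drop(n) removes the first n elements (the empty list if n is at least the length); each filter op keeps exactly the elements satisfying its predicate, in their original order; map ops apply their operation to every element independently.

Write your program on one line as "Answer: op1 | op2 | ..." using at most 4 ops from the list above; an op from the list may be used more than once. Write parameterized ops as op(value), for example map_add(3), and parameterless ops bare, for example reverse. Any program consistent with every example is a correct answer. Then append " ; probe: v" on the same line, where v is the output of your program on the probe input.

reverse | sort_asc | filter_lt(0) ; probe: [-50, -23, -22, -21, -5]

Check, running the answer program on each example:
  [38, 28, -1, 12, 24, 40] -> [40, 24, 12, -1, 28, 38] -> [-1, 12, 24, 28, 38, 40] -> [-1]
  [23, -45, -28] -> [-28, -45, 23] -> [-45, -28, 23] -> [-45, -28]
  [46, 6, -32, 15] -> [15, -32, 6, 46] -> [-32, 6, 15, 46] -> [-32]
  [34, 48, 2, -35, -26, -47] -> [-47, -26, -35, 2, 48, 34] -> [-47, -35, -26, 2, 34, 48] -> [-47, -35, -26]
  probe: [-50, -5, -21, -23, 30, 43, 49, -22, 45, 8] -> [8, 45, -22, 49, 43, 30, -23, -21, -5, -50] -> [-50, -23, -22, -21, -5, 8, 30, 43, 45, 49] -> [-50, -23, -22, -21, -5]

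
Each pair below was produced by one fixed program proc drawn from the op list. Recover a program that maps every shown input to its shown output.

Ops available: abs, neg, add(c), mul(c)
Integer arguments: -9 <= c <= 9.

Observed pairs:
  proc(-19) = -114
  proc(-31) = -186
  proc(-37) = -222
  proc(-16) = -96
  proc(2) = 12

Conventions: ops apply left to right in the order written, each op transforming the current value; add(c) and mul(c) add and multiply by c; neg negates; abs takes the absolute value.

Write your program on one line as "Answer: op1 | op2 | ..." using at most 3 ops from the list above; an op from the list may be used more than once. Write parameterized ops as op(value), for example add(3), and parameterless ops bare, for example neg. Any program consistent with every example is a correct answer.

neg | mul(-6)

Check, running the answer program on each example:
  -19 -> 19 -> -114
  -31 -> 31 -> -186
  -37 -> 37 -> -222
  -16 -> 16 -> -96
  2 -> -2 -> 12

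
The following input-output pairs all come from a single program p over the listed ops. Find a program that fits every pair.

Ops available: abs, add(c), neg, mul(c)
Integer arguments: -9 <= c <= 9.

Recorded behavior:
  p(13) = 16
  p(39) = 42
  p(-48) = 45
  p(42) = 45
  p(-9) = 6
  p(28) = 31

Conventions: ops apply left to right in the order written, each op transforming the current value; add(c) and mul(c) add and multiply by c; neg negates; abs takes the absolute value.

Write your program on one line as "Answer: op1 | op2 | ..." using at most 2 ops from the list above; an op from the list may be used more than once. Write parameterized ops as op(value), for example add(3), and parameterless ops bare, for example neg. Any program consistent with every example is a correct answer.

add(3) | abs

Check, running the answer program on each example:
  13 -> 16 -> 16
  39 -> 42 -> 42
  -48 -> -45 -> 45
  42 -> 45 -> 45
  -9 -> -6 -> 6
  28 -> 31 -> 31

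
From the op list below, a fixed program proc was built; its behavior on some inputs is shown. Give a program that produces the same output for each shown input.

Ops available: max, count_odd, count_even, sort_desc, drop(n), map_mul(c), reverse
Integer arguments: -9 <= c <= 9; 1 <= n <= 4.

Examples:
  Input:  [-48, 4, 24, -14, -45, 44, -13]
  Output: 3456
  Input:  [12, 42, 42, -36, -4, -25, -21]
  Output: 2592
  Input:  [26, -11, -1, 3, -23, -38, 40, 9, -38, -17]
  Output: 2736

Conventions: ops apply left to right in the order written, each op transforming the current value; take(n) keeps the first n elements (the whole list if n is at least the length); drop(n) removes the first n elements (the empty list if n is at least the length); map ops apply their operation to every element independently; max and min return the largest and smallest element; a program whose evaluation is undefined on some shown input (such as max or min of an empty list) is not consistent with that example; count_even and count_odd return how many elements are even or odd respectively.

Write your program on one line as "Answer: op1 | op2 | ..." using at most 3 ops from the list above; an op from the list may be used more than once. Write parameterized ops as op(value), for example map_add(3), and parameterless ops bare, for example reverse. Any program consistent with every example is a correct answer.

map_mul(8) | map_mul(-9) | max

Check, running the answer program on each example:
  [-48, 4, 24, -14, -45, 44, -13] -> [-384, 32, 192, -112, -360, 352, -104] -> [3456, -288, -1728, 1008, 3240, -3168, 936] -> 3456
  [12, 42, 42, -36, -4, -25, -21] -> [96, 336, 336, -288, -32, -200, -168] -> [-864, -3024, -3024, 2592, 288, 1800, 1512] -> 2592
  [26, -11, -1, 3, -23, -38, 40, 9, -38, -17] -> [208, -88, -8, 24, -184, -304, 320, 72, -304, -136] -> [-1872, 792, 72, -216, 1656, 2736, -2880, -648, 2736, 1224] -> 2736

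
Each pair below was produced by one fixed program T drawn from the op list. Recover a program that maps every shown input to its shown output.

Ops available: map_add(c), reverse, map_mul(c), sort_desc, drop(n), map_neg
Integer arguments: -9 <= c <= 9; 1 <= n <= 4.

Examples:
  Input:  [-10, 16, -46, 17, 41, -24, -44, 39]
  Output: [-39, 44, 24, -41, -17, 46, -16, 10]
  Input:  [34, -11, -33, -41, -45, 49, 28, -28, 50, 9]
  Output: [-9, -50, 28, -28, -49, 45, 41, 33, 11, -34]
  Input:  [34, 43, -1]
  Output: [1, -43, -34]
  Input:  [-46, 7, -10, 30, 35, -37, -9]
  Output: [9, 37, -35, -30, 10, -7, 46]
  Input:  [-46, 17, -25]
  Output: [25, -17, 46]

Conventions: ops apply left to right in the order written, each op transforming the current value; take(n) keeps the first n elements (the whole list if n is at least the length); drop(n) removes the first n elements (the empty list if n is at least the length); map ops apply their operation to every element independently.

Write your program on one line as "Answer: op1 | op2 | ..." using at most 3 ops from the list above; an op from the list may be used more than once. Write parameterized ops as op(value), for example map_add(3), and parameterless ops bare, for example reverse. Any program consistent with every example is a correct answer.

reverse | map_neg

Check, running the answer program on each example:
  [-10, 16, -46, 17, 41, -24, -44, 39] -> [39, -44, -24, 41, 17, -46, 16, -10] -> [-39, 44, 24, -41, -17, 46, -16, 10]
  [34, -11, -33, -41, -45, 49, 28, -28, 50, 9] -> [9, 50, -28, 28, 49, -45, -41, -33, -11, 34] -> [-9, -50, 28, -28, -49, 45, 41, 33, 11, -34]
  [34, 43, -1] -> [-1, 43, 34] -> [1, -43, -34]
  [-46, 7, -10, 30, 35, -37, -9] -> [-9, -37, 35, 30, -10, 7, -46] -> [9, 37, -35, -30, 10, -7, 46]
  [-46, 17, -25] -> [-25, 17, -46] -> [25, -17, 46]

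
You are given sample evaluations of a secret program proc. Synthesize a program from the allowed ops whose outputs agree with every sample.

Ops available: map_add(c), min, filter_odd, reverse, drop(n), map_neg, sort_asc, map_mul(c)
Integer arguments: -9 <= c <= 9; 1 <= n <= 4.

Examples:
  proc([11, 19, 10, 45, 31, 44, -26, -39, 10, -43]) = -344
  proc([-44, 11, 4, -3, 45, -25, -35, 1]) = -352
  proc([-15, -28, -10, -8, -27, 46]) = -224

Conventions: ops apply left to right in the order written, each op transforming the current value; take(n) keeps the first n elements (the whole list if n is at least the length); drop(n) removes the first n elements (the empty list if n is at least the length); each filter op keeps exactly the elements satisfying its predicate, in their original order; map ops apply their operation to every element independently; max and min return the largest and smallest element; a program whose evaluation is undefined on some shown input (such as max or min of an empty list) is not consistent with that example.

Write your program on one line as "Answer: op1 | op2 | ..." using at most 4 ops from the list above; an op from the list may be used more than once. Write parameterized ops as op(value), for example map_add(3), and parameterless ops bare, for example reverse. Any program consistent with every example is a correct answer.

map_mul(-8) | reverse | map_neg | min

Check, running the answer program on each example:
  [11, 19, 10, 45, 31, 44, -26, -39, 10, -43] -> [-88, -152, -80, -360, -248, -352, 208, 312, -80, 344] -> [344, -80, 312, 208, -352, -248, -360, -80, -152, -88] -> [-344, 80, -312, -208, 352, 248, 360, 80, 152, 88] -> -344
  [-44, 11, 4, -3, 45, -25, -35, 1] -> [352, -88, -32, 24, -360, 200, 280, -8] -> [-8, 280, 200, -360, 24, -32, -88, 352] -> [8, -280, -200, 360, -24, 32, 88, -352] -> -352
  [-15, -28, -10, -8, -27, 46] -> [120, 224, 80, 64, 216, -368] -> [-368, 216, 64, 80, 224, 120] -> [368, -216, -64, -80, -224, -120] -> -224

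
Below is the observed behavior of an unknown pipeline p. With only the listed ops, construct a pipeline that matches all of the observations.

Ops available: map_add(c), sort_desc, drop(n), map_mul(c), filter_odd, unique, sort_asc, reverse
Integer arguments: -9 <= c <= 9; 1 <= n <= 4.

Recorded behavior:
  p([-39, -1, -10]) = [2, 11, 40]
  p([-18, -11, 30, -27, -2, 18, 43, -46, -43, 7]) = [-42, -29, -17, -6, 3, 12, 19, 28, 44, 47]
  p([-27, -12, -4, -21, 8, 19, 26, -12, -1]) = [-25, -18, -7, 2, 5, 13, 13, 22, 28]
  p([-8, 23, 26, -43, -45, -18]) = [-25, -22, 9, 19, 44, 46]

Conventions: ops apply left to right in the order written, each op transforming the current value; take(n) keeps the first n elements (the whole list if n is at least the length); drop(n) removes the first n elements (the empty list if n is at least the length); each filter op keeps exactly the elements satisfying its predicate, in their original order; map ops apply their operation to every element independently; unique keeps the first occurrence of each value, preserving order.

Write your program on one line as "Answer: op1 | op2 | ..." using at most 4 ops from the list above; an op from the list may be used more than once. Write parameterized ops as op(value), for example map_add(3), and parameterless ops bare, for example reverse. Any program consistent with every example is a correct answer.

map_mul(-1) | map_add(1) | sort_asc

Check, running the answer program on each example:
  [-39, -1, -10] -> [39, 1, 10] -> [40, 2, 11] -> [2, 11, 40]
  [-18, -11, 30, -27, -2, 18, 43, -46, -43, 7] -> [18, 11, -30, 27, 2, -18, -43, 46, 43, -7] -> [19, 12, -29, 28, 3, -17, -42, 47, 44, -6] -> [-42, -29, -17, -6, 3, 12, 19, 28, 44, 47]
  [-27, -12, -4, -21, 8, 19, 26, -12, -1] -> [27, 12, 4, 21, -8, -19, -26, 12, 1] -> [28, 13, 5, 22, -7, -18, -25, 13, 2] -> [-25, -18, -7, 2, 5, 13, 13, 22, 28]
  [-8, 23, 26, -43, -45, -18] -> [8, -23, -26, 43, 45, 18] -> [9, -22, -25, 44, 46, 19] -> [-25, -22, 9, 19, 44, 46]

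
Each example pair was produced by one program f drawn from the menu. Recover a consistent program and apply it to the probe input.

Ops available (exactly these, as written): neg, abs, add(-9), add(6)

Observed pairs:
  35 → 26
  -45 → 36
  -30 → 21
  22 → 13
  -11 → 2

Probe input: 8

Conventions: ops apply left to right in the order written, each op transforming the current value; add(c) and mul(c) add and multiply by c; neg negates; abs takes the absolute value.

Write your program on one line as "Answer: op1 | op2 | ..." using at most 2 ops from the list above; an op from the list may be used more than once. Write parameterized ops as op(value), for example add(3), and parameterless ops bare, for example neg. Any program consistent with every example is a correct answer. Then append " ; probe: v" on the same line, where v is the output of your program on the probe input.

abs | add(-9) ; probe: -1

Check, running the answer program on each example:
  35 -> 35 -> 26
  -45 -> 45 -> 36
  -30 -> 30 -> 21
  22 -> 22 -> 13
  -11 -> 11 -> 2
  probe: 8 -> 8 -> -1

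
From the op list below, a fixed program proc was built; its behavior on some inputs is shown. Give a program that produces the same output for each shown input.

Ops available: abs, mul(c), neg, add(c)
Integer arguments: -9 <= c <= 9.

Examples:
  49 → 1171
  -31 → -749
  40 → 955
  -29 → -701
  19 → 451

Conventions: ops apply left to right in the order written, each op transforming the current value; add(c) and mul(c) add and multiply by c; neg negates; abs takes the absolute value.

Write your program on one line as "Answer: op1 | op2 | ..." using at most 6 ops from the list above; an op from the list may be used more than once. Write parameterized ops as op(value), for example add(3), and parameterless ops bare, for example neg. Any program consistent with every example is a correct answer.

neg | mul(-6) | mul(4) | add(-8) | add(3)

Check, running the answer program on each example:
  49 -> -49 -> 294 -> 1176 -> 1168 -> 1171
  -31 -> 31 -> -186 -> -744 -> -752 -> -749
  40 -> -40 -> 240 -> 960 -> 952 -> 955
  -29 -> 29 -> -174 -> -696 -> -704 -> -701
  19 -> -19 -> 114 -> 456 -> 448 -> 451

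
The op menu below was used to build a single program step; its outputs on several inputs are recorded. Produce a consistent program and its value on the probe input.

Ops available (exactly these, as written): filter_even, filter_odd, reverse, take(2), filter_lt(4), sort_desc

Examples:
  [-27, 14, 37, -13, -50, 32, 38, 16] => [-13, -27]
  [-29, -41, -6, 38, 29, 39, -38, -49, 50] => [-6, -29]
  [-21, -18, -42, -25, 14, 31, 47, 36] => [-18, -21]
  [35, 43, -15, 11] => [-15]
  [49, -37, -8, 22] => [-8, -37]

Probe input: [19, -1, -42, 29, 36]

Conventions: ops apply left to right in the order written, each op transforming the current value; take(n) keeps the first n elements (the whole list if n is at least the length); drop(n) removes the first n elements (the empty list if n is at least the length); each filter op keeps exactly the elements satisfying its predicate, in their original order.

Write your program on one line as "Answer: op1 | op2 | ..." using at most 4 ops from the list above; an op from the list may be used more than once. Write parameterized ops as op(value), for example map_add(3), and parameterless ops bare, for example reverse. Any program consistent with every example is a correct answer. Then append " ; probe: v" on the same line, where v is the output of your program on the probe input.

filter_lt(4) | sort_desc | take(2) ; probe: [-1, -42]

Check, running the answer program on each example:
  [-27, 14, 37, -13, -50, 32, 38, 16] -> [-27, -13, -50] -> [-13, -27, -50] -> [-13, -27]
  [-29, -41, -6, 38, 29, 39, -38, -49, 50] -> [-29, -41, -6, -38, -49] -> [-6, -29, -38, -41, -49] -> [-6, -29]
  [-21, -18, -42, -25, 14, 31, 47, 36] -> [-21, -18, -42, -25] -> [-18, -21, -25, -42] -> [-18, -21]
  [35, 43, -15, 11] -> [-15] -> [-15] -> [-15]
  [49, -37, -8, 22] -> [-37, -8] -> [-8, -37] -> [-8, -37]
  probe: [19, -1, -42, 29, 36] -> [-1, -42] -> [-1, -42] -> [-1, -42]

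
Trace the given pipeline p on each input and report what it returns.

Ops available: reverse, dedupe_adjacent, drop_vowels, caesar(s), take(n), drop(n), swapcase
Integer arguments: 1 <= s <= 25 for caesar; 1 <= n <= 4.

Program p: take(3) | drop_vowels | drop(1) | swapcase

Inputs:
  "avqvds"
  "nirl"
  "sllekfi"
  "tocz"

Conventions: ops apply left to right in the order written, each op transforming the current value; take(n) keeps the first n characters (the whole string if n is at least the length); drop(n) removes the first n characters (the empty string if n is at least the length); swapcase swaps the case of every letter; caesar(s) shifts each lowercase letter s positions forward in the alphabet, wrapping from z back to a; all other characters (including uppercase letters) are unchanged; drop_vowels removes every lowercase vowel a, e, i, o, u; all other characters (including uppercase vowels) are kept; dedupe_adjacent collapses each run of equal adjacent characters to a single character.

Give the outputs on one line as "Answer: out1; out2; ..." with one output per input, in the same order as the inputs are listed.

Execution, op by op:
  "avqvds" -> "avq" -> "vq" -> "q" -> "Q"
  "nirl" -> "nir" -> "nr" -> "r" -> "R"
  "sllekfi" -> "sll" -> "sll" -> "ll" -> "LL"
  "tocz" -> "toc" -> "tc" -> "c" -> "C"

"Q"; "R"; "LL"; "C"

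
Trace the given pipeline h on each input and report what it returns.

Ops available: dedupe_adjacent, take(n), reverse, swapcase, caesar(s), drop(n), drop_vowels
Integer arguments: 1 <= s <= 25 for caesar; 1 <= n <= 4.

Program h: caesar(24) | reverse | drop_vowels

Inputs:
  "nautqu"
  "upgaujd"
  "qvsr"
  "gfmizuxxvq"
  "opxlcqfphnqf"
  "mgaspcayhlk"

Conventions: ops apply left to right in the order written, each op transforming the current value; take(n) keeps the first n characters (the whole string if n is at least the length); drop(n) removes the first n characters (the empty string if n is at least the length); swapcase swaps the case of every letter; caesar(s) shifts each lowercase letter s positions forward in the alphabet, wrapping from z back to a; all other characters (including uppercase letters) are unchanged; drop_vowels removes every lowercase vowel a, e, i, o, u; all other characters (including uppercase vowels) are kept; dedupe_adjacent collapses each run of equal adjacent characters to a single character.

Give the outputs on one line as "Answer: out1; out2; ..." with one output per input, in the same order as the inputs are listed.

"srsyl"; "bhsyns"; "pqt"; "tvvsxgkd"; "dlfndjvnm"; "jfwynqyk"

Execution, op by op:
  "nautqu" -> "lysros" -> "sorsyl" -> "srsyl"
  "upgaujd" -> "sneyshb" -> "bhsyens" -> "bhsyns"
  "qvsr" -> "otqp" -> "pqto" -> "pqt"
  "gfmizuxxvq" -> "edkgxsvvto" -> "otvvsxgkde" -> "tvvsxgkd"
  "opxlcqfphnqf" -> "mnvjaodnflod" -> "dolfndoajvnm" -> "dlfndjvnm"
  "mgaspcayhlk" -> "keyqnaywfji" -> "ijfwyanqyek" -> "jfwynqyk"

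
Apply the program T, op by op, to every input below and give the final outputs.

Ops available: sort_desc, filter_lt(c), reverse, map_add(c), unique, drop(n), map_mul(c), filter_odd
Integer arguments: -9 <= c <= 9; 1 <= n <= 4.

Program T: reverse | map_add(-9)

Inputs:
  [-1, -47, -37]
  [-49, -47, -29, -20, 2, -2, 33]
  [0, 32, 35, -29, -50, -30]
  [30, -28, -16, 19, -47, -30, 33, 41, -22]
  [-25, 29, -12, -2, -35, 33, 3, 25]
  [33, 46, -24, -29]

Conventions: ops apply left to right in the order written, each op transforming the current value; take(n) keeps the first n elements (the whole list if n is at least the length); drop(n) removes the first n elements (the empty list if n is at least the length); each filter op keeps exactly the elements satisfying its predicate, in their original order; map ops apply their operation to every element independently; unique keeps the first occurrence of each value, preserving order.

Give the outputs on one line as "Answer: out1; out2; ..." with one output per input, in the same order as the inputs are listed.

Execution, op by op:
  [-1, -47, -37] -> [-37, -47, -1] -> [-46, -56, -10]
  [-49, -47, -29, -20, 2, -2, 33] -> [33, -2, 2, -20, -29, -47, -49] -> [24, -11, -7, -29, -38, -56, -58]
  [0, 32, 35, -29, -50, -30] -> [-30, -50, -29, 35, 32, 0] -> [-39, -59, -38, 26, 23, -9]
  [30, -28, -16, 19, -47, -30, 33, 41, -22] -> [-22, 41, 33, -30, -47, 19, -16, -28, 30] -> [-31, 32, 24, -39, -56, 10, -25, -37, 21]
  [-25, 29, -12, -2, -35, 33, 3, 25] -> [25, 3, 33, -35, -2, -12, 29, -25] -> [16, -6, 24, -44, -11, -21, 20, -34]
  [33, 46, -24, -29] -> [-29, -24, 46, 33] -> [-38, -33, 37, 24]

[-46, -56, -10]; [24, -11, -7, -29, -38, -56, -58]; [-39, -59, -38, 26, 23, -9]; [-31, 32, 24, -39, -56, 10, -25, -37, 21]; [16, -6, 24, -44, -11, -21, 20, -34]; [-38, -33, 37, 24]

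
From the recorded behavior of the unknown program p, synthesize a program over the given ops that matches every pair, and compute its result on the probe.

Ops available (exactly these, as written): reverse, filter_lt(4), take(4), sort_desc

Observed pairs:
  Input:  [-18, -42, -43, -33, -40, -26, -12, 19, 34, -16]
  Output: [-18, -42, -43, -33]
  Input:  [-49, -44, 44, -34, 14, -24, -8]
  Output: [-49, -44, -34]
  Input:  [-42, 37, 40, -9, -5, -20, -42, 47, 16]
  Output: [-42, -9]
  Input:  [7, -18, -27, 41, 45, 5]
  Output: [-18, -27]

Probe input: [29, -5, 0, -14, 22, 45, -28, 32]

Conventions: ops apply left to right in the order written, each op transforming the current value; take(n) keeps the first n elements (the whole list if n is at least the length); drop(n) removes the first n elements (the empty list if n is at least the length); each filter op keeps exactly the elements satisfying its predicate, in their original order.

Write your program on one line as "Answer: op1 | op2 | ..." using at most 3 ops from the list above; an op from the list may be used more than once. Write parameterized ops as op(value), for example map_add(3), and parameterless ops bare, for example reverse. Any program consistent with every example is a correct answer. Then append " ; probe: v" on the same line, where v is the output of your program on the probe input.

take(4) | filter_lt(4) ; probe: [-5, 0, -14]

Check, running the answer program on each example:
  [-18, -42, -43, -33, -40, -26, -12, 19, 34, -16] -> [-18, -42, -43, -33] -> [-18, -42, -43, -33]
  [-49, -44, 44, -34, 14, -24, -8] -> [-49, -44, 44, -34] -> [-49, -44, -34]
  [-42, 37, 40, -9, -5, -20, -42, 47, 16] -> [-42, 37, 40, -9] -> [-42, -9]
  [7, -18, -27, 41, 45, 5] -> [7, -18, -27, 41] -> [-18, -27]
  probe: [29, -5, 0, -14, 22, 45, -28, 32] -> [29, -5, 0, -14] -> [-5, 0, -14]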